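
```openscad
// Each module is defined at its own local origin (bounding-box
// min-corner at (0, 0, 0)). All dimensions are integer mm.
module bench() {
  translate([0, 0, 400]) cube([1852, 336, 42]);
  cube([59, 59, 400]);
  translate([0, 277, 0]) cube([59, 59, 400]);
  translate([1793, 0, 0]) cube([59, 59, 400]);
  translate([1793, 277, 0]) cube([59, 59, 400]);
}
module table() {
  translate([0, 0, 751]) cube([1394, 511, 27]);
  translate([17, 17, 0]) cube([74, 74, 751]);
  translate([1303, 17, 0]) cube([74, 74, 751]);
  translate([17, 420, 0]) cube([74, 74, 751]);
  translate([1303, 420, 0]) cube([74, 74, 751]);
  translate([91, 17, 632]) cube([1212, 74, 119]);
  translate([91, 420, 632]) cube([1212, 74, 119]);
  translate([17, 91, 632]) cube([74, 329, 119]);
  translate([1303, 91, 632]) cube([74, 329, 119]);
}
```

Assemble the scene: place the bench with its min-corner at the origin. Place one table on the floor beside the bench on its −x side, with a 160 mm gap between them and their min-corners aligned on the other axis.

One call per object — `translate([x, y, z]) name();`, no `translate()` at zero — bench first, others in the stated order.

bench();
translate([-1554, 0, 0]) table();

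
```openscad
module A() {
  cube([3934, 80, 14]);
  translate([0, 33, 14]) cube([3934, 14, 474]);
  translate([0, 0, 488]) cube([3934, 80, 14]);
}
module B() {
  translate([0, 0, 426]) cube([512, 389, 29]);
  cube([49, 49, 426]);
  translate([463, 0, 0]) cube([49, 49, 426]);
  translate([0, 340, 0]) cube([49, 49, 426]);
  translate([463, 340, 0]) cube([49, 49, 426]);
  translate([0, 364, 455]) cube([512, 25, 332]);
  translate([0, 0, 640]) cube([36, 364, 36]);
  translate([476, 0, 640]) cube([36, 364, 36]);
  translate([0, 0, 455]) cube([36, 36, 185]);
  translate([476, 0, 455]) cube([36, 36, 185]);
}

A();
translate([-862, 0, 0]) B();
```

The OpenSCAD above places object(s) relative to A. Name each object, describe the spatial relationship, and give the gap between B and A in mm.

The chair's nearest face is 350 mm from the I-beam's −x face.

A is an I-beam. B is a chair. The chair is on the floor beside the I-beam on its −x side. The gap between the chair and the I-beam is 350 mm.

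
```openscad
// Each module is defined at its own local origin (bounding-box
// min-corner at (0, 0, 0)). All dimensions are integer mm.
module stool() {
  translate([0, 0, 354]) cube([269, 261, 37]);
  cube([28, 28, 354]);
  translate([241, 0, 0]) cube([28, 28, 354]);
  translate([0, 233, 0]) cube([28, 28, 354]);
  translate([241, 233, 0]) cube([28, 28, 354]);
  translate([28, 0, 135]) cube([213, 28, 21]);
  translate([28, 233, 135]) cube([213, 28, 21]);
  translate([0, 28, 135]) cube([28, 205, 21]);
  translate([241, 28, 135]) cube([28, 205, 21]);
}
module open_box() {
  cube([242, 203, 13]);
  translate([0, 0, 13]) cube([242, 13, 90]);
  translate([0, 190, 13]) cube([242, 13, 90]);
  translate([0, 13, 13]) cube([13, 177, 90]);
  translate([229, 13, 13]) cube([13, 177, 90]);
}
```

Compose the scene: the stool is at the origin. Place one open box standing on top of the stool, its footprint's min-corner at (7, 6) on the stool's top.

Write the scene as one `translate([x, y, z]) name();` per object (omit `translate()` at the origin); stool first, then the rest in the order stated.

stool();
translate([7, 6, 391]) open_box();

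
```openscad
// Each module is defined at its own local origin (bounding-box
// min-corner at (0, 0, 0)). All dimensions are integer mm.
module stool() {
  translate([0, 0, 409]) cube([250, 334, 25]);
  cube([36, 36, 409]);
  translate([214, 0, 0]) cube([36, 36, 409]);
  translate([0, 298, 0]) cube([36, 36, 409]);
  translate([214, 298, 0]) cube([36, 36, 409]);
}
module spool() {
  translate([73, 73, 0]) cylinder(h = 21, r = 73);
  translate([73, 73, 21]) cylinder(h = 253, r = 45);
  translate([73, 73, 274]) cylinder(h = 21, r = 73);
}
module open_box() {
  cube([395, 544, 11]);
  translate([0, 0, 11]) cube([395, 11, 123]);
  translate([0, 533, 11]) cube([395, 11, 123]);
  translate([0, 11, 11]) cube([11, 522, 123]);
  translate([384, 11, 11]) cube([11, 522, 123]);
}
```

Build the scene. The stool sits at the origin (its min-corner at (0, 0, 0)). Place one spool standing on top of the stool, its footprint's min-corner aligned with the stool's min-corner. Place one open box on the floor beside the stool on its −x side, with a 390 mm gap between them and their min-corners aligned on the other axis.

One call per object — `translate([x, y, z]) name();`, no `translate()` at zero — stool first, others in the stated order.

stool();
translate([0, 0, 434]) spool();
translate([-785, 0, 0]) open_box();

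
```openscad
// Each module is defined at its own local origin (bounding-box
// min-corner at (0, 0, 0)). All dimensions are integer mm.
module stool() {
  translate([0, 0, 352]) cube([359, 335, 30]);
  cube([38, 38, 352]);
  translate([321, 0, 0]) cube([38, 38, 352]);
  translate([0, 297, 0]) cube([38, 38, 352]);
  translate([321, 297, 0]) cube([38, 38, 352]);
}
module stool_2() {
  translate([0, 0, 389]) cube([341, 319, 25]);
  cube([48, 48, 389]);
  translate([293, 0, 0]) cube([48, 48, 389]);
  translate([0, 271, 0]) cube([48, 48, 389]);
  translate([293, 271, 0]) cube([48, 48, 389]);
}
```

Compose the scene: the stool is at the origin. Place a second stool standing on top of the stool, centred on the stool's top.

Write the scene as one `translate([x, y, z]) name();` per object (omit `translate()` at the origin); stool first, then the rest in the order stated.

stool();
translate([9, 8, 382]) stool_2();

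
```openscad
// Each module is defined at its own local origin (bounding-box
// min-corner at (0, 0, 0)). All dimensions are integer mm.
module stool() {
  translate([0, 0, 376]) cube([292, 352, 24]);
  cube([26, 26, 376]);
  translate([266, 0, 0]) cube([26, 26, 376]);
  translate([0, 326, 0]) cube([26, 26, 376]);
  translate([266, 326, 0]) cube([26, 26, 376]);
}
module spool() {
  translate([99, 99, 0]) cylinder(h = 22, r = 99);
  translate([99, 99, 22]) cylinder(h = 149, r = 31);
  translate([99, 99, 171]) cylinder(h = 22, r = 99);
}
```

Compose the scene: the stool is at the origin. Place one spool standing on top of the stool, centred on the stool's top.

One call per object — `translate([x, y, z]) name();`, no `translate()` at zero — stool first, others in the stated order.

stool();
translate([47, 77, 400]) spool();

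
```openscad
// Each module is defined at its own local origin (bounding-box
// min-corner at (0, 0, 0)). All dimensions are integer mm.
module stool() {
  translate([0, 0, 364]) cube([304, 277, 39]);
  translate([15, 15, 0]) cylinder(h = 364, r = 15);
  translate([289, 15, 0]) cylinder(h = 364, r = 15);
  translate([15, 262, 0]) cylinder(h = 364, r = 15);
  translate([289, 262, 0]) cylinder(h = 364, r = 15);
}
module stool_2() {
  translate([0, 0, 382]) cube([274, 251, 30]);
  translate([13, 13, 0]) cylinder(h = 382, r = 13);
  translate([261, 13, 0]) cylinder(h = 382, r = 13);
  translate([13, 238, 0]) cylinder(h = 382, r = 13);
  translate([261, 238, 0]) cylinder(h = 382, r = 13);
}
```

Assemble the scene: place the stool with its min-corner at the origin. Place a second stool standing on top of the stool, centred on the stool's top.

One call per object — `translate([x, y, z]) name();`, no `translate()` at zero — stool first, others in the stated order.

stool();
translate([15, 13, 403]) stool_2();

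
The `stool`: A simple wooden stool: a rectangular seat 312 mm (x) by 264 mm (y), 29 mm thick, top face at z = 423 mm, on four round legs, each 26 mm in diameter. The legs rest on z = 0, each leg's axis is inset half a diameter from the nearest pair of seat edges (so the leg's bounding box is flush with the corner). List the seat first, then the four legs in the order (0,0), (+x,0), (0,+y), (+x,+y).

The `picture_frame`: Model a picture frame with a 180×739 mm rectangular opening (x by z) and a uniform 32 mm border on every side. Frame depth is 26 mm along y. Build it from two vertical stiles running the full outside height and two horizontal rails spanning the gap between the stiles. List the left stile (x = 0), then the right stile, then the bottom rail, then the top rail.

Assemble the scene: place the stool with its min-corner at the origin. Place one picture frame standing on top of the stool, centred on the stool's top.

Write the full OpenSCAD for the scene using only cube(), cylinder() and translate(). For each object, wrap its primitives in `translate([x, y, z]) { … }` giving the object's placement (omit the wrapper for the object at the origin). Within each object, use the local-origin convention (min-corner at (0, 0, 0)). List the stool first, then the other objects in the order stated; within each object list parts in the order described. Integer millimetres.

translate([0, 0, 394]) cube([312, 264, 29]);
translate([13, 13, 0]) cylinder(h = 394, r = 13);
translate([299, 13, 0]) cylinder(h = 394, r = 13);
translate([13, 251, 0]) cylinder(h = 394, r = 13);
translate([299, 251, 0]) cylinder(h = 394, r = 13);
translate([34, 119, 423]) {
  cube([32, 26, 803]);
  translate([212, 0, 0]) cube([32, 26, 803]);
  translate([32, 0, 0]) cube([180, 26, 32]);
  translate([32, 0, 771]) cube([180, 26, 32]);
}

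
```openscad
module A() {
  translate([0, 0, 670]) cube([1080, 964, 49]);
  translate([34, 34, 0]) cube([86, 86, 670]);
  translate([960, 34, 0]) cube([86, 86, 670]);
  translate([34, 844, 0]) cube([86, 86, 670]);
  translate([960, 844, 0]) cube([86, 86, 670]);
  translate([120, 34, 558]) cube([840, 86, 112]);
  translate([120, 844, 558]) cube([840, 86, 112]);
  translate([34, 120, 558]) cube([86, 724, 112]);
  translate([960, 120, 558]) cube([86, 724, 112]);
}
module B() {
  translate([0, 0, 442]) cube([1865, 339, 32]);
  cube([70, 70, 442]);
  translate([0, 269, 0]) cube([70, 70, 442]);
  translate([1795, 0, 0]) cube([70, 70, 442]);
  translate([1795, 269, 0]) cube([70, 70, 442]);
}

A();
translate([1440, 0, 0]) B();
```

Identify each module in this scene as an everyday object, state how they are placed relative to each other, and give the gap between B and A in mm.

A is a table. B is a bench. The bench is on the floor beside the table on its +x side. The gap between the bench and the table is 360 mm.

The bench's nearest face is 360 mm from the table's +x face.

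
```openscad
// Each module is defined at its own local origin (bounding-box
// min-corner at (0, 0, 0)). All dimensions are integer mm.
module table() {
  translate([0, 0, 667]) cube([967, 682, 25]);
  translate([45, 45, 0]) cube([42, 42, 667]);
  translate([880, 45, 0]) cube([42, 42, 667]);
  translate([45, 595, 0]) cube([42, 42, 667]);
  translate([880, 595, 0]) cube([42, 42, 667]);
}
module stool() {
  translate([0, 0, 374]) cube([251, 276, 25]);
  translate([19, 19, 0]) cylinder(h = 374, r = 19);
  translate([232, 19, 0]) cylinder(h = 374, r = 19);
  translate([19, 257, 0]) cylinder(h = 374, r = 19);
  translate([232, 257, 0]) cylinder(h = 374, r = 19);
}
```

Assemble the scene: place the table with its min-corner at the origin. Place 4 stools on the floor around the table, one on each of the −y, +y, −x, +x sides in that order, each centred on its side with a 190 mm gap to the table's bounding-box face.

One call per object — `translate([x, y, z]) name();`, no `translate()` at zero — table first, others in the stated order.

table();
translate([358, -466, 0]) stool();
translate([358, 872, 0]) stool();
translate([-441, 203, 0]) stool();
translate([1157, 203, 0]) stool();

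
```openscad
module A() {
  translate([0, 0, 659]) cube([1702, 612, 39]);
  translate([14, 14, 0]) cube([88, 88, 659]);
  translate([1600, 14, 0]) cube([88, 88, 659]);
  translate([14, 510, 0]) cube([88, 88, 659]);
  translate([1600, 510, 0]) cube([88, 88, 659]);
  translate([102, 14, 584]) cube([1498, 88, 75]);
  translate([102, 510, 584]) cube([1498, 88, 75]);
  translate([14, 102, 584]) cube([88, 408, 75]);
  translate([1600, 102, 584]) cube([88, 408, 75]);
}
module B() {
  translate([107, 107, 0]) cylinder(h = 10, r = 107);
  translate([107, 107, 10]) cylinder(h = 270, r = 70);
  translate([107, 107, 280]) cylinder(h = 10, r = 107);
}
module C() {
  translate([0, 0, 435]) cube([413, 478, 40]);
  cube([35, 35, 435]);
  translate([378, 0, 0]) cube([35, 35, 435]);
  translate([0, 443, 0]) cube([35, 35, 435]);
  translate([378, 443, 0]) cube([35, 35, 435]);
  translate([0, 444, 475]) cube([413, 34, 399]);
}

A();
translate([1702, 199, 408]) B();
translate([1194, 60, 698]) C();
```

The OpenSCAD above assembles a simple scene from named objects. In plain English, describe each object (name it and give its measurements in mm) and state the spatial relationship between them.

A is a rectangular dining table. The top is 1702×612×39 mm with its upper surface at z = 698 mm. It stands on four 88×88 mm square legs, each inset 14 mm from the nearest pair of top edges, running from the floor to the underside of the top. Four apron rails, 88 mm thick and 75 mm tall, run between adjacent legs with their top edges flush with the underside of the top and their outer faces flush with the legs' outer faces.

B is a spool: two coaxial disc flanges of radius 107 mm and thickness 10 mm, joined by a core cylinder of radius 70 mm and height 270 mm. The lower flange rests on z = 0 and the three cylinders share a vertical axis.

C is a chair. The seat is a 413×478×40 mm slab with its top at z = 475 mm, on four 35×35 mm corner legs (flush with the seat edges, standing on z = 0). A flat backrest 34 mm thick, 399 mm tall, spans the full seat width and rises from the seat top along its +y edge, rear face flush with the rear of the seat.

The spool is beside the table with their tops flush at z = 698. The chair is on top of the table.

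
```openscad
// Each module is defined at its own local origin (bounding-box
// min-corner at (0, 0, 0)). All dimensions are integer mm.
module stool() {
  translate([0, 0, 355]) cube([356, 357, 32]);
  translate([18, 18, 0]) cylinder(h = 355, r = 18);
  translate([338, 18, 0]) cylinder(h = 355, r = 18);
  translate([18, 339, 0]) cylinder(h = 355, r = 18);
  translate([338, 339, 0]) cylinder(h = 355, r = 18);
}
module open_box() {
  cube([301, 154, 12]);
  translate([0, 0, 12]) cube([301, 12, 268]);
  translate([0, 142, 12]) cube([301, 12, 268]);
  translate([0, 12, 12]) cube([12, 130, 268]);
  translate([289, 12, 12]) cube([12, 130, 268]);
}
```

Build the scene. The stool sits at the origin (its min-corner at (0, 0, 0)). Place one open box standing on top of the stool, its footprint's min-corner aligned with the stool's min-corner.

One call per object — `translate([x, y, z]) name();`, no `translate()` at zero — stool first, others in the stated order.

stool();
translate([0, 0, 387]) open_box();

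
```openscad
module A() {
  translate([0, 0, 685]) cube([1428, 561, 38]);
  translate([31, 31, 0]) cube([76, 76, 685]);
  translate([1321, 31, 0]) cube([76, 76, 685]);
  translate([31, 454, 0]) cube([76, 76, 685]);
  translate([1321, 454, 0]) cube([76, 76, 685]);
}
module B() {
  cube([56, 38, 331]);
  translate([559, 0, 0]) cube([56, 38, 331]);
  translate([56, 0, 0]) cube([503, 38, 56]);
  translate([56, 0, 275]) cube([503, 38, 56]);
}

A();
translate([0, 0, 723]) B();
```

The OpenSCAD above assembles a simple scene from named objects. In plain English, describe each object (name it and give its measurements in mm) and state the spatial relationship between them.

A is a rectangular dining table. The top is 1428×561×38 mm with its upper surface at z = 723 mm. It stands on four 76×76 mm square legs, each inset 31 mm from the nearest pair of top edges, running from the floor to the underside of the top.

B is a picture frame with a 503×219 mm rectangular opening (x by z) and a uniform 56 mm border on every side. Frame depth is 38 mm along y. It is built from two vertical stiles running the full outside height and two horizontal rails spanning the gap between the stiles.

The picture frame is on top of the table.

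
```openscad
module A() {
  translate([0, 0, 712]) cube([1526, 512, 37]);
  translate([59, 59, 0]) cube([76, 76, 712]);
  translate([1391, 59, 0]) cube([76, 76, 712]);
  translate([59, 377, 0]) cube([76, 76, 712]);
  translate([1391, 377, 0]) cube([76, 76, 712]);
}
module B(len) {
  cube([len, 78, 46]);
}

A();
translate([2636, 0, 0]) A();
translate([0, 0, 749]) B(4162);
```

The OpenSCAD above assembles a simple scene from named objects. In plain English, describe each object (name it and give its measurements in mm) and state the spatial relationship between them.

A is a table with a 1526×512 mm rectangular top, 37 mm thick, top surface at z = 749 mm, supported by four 76×76 mm square legs, each inset 59 mm from the nearest pair of top edges, running from the floor.

B is a rectangular beam 4162 mm long (x), 78 mm deep (y), 46 mm thick (z).

The beam spans the tops of two tables placed 1110 mm apart, resting at z = 749 mm.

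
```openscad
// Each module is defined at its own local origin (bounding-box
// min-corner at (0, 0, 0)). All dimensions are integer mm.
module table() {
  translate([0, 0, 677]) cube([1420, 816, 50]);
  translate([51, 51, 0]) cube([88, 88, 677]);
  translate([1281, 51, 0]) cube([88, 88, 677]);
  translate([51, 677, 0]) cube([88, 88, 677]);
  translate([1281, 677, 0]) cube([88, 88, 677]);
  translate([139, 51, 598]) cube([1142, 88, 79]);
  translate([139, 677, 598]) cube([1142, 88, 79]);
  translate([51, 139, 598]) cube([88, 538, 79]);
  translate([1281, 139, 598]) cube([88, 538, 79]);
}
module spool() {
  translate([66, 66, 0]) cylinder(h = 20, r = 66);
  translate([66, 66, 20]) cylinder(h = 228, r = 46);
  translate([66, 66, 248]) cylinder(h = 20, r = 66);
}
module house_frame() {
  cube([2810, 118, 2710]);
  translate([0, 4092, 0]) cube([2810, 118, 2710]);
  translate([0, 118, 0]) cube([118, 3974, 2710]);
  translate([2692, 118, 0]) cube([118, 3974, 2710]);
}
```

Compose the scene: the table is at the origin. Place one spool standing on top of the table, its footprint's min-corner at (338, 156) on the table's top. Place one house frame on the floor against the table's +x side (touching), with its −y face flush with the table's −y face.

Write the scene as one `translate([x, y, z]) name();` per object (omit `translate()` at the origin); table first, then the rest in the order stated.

table();
translate([338, 156, 727]) spool();
translate([1420, 0, 0]) house_frame();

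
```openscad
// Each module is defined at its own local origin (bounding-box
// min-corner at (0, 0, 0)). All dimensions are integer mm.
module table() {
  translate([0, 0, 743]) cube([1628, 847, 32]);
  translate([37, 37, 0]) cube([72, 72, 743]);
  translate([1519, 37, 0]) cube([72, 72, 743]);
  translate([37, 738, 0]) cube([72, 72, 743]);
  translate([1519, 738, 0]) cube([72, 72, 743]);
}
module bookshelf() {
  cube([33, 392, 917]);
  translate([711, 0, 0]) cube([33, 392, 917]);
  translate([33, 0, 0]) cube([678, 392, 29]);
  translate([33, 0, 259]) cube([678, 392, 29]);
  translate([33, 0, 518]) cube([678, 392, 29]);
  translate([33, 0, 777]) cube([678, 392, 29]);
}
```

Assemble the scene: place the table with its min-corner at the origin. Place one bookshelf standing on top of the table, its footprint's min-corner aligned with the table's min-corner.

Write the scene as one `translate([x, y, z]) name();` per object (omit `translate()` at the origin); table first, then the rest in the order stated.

table();
translate([0, 0, 775]) bookshelf();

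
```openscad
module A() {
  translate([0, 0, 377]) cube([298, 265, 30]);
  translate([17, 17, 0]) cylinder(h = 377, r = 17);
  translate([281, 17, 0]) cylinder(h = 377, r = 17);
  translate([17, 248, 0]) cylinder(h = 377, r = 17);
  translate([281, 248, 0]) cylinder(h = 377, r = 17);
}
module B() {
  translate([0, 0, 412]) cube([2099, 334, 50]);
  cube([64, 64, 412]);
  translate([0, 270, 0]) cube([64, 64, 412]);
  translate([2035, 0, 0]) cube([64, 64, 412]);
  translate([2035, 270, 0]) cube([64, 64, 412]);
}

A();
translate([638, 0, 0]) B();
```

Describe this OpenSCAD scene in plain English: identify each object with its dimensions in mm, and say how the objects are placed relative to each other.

A is a four-legged stool. The seat is 298×265 mm, 30 mm thick, top at z = 407 mm. It stands on four round legs, each 34 mm in diameter, from z = 0 to the seat underside, each leg's axis is inset half a diameter from the nearest pair of seat edges (so the leg's bounding box is flush with the corner).

B is a long wooden bench with a 2099 mm (x) × 334 mm (y) seat, 50 mm thick, its top surface 462 mm above the floor. Four 64 mm square legs at the seat corners, flush with the edges, run from z = 0 to the seat underside.

The bench is on the floor beside the stool on its +x side.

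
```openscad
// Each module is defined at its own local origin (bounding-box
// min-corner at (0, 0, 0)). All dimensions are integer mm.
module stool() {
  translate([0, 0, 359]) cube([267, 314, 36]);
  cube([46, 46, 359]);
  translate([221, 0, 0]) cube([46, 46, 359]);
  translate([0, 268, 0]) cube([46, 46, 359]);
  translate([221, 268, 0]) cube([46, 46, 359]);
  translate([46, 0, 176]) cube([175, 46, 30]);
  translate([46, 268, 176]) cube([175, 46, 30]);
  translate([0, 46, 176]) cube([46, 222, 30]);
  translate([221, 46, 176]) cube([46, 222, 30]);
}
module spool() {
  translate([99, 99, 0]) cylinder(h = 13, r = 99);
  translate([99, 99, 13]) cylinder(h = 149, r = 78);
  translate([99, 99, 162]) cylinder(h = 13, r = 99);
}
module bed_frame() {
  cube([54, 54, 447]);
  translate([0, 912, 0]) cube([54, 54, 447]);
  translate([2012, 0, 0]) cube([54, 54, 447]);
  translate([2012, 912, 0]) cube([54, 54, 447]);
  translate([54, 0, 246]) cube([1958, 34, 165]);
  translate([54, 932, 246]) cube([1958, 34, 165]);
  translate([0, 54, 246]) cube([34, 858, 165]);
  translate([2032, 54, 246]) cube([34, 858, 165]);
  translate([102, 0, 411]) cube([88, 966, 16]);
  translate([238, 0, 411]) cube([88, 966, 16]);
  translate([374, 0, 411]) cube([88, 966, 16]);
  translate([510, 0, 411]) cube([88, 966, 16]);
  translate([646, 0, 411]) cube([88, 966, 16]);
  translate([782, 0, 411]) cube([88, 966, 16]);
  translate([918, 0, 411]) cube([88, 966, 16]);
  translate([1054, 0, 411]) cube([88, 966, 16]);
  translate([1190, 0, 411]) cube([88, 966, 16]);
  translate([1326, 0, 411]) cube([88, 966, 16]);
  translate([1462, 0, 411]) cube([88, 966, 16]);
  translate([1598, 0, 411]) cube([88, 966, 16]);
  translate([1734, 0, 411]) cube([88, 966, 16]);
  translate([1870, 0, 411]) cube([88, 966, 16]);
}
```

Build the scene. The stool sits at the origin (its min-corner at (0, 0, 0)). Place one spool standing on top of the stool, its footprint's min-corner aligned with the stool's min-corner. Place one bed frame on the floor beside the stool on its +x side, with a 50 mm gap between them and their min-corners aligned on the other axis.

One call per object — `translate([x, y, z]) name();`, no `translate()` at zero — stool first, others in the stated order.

stool();
translate([0, 0, 395]) spool();
translate([317, 0, 0]) bed_frame();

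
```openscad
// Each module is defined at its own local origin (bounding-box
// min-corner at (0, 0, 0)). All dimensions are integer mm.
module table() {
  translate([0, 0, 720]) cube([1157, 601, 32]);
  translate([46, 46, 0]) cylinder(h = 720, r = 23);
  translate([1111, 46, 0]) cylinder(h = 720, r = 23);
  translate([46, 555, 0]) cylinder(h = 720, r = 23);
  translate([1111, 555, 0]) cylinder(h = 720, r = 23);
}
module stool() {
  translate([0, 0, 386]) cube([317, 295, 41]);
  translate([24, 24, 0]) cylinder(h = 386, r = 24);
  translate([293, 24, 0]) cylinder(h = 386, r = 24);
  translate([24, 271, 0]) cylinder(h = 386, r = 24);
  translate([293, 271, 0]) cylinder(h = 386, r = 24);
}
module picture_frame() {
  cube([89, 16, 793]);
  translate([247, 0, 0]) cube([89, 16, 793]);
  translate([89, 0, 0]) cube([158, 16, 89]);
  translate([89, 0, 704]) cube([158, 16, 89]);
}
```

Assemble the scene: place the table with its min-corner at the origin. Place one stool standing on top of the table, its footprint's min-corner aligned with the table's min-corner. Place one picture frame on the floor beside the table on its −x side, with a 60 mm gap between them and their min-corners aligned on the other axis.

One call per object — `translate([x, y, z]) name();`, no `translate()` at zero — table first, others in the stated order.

table();
translate([0, 0, 752]) stool();
translate([-396, 0, 0]) picture_frame();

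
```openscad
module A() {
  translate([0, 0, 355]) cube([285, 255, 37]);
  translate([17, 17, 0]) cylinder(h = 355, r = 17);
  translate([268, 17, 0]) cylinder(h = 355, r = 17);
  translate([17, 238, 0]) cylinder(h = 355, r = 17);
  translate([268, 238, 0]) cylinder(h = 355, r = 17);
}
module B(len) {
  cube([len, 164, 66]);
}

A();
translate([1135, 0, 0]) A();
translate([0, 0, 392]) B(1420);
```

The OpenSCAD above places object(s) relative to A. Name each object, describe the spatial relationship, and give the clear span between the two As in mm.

Second stool starts at x = 1135; first ends at x = 285; clear span = 1135 − 285 = 850 mm.

A is a stool. B is a beam. A beam spans the tops of two stools. The clear span between the two stools is 850 mm.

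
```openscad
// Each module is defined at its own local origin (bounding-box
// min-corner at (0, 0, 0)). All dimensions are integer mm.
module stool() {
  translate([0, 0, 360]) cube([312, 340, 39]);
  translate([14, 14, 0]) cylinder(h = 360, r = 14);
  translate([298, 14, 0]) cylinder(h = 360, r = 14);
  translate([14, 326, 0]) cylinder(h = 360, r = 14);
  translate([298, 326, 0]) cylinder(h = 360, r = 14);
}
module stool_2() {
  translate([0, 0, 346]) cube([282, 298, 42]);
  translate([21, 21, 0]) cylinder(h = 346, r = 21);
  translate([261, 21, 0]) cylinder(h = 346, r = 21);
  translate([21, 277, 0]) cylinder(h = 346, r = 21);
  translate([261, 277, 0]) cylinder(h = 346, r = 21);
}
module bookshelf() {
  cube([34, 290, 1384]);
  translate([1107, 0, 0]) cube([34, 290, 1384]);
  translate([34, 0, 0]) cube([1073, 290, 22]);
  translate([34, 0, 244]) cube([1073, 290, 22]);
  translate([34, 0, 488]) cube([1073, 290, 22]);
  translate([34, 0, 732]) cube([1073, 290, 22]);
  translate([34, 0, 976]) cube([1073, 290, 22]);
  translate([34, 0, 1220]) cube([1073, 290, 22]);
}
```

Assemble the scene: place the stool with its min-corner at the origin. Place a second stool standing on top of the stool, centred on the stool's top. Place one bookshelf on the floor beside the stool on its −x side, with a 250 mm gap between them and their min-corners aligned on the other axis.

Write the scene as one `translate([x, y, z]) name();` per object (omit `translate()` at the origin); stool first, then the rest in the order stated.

stool();
translate([15, 21, 399]) stool_2();
translate([-1391, 0, 0]) bookshelf();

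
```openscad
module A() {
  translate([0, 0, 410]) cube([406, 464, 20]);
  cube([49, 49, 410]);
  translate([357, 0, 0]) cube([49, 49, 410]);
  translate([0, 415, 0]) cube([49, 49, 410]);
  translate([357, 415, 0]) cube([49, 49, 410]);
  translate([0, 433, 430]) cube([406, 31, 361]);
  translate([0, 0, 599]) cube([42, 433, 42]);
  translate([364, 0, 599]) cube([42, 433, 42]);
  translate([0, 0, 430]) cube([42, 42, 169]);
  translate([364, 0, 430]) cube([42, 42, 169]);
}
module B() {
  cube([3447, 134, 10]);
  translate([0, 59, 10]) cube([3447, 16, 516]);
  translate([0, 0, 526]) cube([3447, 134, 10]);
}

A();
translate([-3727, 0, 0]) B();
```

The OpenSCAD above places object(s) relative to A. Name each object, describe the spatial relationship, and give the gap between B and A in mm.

The I-beam's nearest face is 280 mm from the chair's −x face.

A is a chair. B is an I-beam. The I-beam is on the floor beside the chair on its −x side. The gap between the I-beam and the chair is 280 mm.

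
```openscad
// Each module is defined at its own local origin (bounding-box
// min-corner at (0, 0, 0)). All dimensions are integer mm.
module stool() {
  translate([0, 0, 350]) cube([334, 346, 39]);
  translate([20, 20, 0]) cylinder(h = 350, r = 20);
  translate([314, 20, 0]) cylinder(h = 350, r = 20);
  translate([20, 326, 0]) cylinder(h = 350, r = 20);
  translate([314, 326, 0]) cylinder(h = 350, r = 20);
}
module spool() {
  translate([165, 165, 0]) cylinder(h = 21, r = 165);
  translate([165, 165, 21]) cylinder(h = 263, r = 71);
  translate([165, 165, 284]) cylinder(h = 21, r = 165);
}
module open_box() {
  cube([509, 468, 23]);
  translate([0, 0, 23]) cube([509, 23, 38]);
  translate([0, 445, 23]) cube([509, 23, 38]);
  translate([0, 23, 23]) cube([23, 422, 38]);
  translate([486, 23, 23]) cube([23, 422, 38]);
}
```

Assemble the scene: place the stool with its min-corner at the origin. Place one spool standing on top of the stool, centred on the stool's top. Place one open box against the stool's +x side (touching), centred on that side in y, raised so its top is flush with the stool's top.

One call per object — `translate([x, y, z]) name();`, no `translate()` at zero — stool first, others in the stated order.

stool();
translate([2, 8, 389]) spool();
translate([334, -61, 328]) open_box();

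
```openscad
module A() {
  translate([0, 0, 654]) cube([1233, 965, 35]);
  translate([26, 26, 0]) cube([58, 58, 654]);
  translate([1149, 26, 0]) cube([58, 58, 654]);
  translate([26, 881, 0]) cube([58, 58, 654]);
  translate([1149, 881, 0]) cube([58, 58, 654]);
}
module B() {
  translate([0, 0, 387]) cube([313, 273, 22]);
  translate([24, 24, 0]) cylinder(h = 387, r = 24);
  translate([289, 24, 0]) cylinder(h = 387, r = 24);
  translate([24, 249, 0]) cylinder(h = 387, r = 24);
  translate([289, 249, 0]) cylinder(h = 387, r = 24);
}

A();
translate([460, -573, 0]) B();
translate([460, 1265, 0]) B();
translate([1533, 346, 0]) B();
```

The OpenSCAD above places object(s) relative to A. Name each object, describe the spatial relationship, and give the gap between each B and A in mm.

Each stool's nearest face is 300 mm from the table's bounding box.

A is a table. B is a stool. Three stools sit around the table at the −y, +y, +x sides. The gap between each stool and the table is 300 mm.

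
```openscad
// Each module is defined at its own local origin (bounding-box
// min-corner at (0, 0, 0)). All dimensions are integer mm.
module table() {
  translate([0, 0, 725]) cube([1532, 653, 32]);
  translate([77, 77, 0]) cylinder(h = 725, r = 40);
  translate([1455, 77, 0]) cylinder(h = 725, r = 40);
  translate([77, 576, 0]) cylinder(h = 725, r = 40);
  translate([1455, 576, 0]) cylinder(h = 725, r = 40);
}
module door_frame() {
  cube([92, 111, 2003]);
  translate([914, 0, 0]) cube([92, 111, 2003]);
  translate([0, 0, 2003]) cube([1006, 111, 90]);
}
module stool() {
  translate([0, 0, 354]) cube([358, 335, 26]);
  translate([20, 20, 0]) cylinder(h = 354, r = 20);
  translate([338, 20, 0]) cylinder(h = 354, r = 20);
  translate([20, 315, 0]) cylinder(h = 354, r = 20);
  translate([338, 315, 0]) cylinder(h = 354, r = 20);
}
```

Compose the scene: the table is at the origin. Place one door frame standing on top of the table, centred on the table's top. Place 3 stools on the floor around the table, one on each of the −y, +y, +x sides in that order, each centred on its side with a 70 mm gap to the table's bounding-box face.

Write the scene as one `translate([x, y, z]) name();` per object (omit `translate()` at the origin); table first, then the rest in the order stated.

table();
translate([263, 271, 757]) door_frame();
translate([587, -405, 0]) stool();
translate([587, 723, 0]) stool();
translate([1602, 159, 0]) stool();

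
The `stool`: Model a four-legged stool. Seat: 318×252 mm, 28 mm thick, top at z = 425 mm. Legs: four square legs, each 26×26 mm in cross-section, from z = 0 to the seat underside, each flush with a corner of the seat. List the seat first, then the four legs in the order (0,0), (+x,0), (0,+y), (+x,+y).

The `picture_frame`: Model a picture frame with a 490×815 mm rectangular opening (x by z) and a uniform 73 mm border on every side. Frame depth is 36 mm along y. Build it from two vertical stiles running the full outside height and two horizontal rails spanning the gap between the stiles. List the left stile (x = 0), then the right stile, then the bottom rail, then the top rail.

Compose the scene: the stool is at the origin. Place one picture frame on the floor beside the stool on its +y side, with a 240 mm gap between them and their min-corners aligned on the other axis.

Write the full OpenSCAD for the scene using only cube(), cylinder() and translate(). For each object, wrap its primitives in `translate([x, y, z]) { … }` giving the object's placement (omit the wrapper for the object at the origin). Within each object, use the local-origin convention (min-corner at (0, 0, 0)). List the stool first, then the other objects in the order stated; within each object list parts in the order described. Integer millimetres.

translate([0, 0, 397]) cube([318, 252, 28]);
cube([26, 26, 397]);
translate([292, 0, 0]) cube([26, 26, 397]);
translate([0, 226, 0]) cube([26, 26, 397]);
translate([292, 226, 0]) cube([26, 26, 397]);
translate([0, 492, 0]) {
  cube([73, 36, 961]);
  translate([563, 0, 0]) cube([73, 36, 961]);
  translate([73, 0, 0]) cube([490, 36, 73]);
  translate([73, 0, 888]) cube([490, 36, 73]);
}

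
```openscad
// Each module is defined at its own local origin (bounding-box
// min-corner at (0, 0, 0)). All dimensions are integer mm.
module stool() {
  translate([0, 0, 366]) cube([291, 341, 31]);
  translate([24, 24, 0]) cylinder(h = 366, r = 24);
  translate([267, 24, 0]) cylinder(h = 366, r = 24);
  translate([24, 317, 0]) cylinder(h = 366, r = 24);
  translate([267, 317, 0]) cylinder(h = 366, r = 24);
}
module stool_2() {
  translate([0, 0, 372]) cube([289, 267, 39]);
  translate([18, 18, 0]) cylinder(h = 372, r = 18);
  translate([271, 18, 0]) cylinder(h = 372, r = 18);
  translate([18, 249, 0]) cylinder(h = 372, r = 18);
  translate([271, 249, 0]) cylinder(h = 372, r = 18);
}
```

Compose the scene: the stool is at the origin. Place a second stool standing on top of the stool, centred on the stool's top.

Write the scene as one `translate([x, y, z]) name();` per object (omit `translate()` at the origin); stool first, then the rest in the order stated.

stool();
translate([1, 37, 397]) stool_2();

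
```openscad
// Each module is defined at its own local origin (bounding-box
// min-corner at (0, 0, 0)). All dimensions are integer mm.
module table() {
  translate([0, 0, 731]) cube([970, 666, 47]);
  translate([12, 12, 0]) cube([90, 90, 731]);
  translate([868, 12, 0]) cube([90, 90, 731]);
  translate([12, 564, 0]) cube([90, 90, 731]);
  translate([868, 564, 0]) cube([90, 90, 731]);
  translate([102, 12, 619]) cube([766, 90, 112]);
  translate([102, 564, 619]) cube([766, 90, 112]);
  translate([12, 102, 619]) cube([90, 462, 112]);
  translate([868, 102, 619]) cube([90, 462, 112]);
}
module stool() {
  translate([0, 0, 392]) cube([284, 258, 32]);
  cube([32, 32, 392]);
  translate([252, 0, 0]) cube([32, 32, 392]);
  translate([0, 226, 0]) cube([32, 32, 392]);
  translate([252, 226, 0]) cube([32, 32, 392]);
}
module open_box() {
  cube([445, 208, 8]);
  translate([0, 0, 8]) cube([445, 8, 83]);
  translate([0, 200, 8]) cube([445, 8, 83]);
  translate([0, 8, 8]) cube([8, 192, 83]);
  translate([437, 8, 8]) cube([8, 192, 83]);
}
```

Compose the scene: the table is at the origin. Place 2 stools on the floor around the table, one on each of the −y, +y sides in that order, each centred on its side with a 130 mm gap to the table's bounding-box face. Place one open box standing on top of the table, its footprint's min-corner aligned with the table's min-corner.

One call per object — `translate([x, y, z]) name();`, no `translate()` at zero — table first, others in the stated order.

table();
translate([343, -388, 0]) stool();
translate([343, 796, 0]) stool();
translate([0, 0, 778]) open_box();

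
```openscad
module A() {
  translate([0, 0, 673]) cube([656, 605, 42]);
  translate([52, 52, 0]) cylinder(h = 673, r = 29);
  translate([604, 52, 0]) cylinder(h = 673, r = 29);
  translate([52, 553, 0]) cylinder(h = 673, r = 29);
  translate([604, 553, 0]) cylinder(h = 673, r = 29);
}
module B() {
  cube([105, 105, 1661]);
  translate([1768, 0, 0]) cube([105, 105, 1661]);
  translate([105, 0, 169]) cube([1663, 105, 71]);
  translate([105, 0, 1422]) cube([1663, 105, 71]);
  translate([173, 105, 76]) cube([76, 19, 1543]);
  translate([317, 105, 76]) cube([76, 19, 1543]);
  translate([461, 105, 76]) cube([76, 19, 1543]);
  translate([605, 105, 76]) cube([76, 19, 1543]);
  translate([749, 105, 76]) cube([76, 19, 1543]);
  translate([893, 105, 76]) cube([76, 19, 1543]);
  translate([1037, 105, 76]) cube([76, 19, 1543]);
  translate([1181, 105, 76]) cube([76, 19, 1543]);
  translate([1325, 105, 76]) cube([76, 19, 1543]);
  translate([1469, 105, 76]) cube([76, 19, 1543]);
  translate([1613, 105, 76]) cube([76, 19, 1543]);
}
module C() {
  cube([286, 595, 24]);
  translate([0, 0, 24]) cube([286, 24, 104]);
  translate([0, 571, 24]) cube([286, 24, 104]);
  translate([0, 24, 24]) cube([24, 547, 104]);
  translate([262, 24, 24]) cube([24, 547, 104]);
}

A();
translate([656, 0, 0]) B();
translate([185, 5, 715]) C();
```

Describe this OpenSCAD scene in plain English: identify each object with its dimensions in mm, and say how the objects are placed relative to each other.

A is a table: top 656 mm (x) × 605 mm (y), 42 mm thick, upper face at z = 715 mm, on four round legs of 58 mm diameter, each leg's bounding box inset 23 mm from the nearest pair of top edges, running from z = 0 to the bottom of the top.

B is a fence section. Two 105×105 mm posts, 1661 mm tall, stand on the floor with a clear span of 1663 mm between their inner faces. Two horizontal rails of 105×71 mm section span the gap between the posts with their undersides at z = 169 mm and z = 1422 mm, flush with the posts' −y face. 11 pickets, each 76 mm wide, 19 mm thick and 1543 mm tall, are fixed to the +y face of the rails with their bottoms at z = 76 mm, evenly spaced across the span with equal gaps (rounded down to the nearest mm) at the −x end and between each pair — any rounding remainder accumulates at the +x end.

C is an open-topped rectangular box: outside dimensions 286×595×128 mm, with a uniform wall and base thickness of 24 mm. The base is a full 286×595 slab on the floor; four walls sit on top of the base. The front and back walls (the −y and +y sides) span the full width; the two side walls fit between them.

The fence section is against the table's +x side, with their −y faces flush. The open box is on top of the table, centred.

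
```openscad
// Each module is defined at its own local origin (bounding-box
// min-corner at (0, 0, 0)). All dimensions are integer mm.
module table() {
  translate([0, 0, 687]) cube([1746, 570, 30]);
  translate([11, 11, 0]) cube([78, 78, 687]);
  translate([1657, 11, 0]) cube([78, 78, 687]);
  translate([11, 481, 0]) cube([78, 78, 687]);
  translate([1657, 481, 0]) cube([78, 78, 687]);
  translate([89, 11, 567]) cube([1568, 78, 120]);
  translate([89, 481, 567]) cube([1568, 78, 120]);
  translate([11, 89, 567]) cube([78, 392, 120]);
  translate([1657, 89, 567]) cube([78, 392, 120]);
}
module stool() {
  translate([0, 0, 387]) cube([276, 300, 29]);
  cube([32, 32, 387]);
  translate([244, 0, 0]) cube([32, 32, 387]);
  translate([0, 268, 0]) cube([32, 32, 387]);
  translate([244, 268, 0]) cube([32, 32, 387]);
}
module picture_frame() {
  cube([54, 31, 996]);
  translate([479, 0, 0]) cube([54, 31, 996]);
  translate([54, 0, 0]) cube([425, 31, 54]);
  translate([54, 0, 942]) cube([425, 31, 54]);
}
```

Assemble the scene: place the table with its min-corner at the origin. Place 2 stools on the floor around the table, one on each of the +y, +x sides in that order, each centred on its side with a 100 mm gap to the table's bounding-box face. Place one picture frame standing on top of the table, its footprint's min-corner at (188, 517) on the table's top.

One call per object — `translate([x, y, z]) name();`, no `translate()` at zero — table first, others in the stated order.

table();
translate([735, 670, 0]) stool();
translate([1846, 135, 0]) stool();
translate([188, 517, 717]) picture_frame();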